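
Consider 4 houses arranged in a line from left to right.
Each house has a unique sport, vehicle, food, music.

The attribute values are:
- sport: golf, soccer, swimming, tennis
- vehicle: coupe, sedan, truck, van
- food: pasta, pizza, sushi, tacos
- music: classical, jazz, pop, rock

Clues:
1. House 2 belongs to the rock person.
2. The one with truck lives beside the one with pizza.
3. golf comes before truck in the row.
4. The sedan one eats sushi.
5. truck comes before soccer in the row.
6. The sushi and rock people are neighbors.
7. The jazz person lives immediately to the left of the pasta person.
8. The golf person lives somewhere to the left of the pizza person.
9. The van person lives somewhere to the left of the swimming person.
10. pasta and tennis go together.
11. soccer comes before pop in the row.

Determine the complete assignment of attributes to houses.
Solution:

House | Sport | Vehicle | Food | Music
--------------------------------------
  1   | golf | sedan | sushi | jazz
  2   | tennis | truck | pasta | rock
  3   | soccer | van | pizza | classical
  4   | swimming | coupe | tacos | pop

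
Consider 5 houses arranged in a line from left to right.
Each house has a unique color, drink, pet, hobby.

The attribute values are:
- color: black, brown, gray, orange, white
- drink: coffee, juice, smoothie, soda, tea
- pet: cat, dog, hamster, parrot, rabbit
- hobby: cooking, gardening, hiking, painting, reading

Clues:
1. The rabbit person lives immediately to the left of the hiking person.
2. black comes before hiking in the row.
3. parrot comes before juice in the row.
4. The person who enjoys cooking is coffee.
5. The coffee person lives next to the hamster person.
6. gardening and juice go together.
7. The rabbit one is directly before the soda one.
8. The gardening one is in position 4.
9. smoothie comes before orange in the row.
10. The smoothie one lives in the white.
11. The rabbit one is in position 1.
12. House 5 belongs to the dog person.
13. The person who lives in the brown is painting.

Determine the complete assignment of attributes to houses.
Solution:

House | Color | Drink | Pet | Hobby
-----------------------------------
  1   | black | coffee | rabbit | cooking
  2   | gray | soda | hamster | hiking
  3   | white | smoothie | parrot | reading
  4   | orange | juice | cat | gardening
  5   | brown | tea | dog | painting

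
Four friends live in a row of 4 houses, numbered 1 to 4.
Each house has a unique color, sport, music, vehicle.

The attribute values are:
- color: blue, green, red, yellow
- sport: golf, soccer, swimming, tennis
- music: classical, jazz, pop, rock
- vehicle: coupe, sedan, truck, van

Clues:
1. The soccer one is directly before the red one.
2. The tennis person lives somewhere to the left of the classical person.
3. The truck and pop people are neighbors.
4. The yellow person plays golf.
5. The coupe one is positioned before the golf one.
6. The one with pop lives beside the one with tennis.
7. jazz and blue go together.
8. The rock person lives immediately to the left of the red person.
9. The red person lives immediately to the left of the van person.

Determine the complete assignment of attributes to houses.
Solution:

House | Color | Sport | Music | Vehicle
---------------------------------------
  1   | green | soccer | rock | truck
  2   | red | swimming | pop | coupe
  3   | blue | tennis | jazz | van
  4   | yellow | golf | classical | sedan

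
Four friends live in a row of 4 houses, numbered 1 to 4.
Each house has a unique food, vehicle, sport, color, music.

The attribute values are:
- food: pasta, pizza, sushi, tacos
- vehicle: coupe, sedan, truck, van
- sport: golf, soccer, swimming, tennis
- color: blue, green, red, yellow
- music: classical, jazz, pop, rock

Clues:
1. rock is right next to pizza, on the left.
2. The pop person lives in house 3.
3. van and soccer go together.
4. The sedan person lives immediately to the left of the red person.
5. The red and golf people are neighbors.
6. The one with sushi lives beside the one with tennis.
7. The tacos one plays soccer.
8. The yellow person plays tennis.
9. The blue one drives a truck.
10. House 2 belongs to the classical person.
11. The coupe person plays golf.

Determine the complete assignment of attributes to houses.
Solution:

House | Food | Vehicle | Sport | Color | Music
----------------------------------------------
  1   | sushi | truck | swimming | blue | rock
  2   | pizza | sedan | tennis | yellow | classical
  3   | tacos | van | soccer | red | pop
  4   | pasta | coupe | golf | green | jazz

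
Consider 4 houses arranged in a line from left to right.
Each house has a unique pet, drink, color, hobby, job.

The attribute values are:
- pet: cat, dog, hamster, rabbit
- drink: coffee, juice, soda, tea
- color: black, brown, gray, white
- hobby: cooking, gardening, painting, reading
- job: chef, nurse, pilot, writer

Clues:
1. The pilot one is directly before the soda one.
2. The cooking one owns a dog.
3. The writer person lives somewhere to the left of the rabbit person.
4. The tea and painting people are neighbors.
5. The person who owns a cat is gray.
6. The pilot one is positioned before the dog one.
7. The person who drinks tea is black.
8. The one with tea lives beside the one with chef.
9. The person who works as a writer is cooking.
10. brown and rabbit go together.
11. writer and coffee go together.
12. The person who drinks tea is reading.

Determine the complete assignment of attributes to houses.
Solution:

House | Pet | Drink | Color | Hobby | Job
-----------------------------------------
  1   | hamster | tea | black | reading | pilot
  2   | cat | soda | gray | painting | chef
  3   | dog | coffee | white | cooking | writer
  4   | rabbit | juice | brown | gardening | nurse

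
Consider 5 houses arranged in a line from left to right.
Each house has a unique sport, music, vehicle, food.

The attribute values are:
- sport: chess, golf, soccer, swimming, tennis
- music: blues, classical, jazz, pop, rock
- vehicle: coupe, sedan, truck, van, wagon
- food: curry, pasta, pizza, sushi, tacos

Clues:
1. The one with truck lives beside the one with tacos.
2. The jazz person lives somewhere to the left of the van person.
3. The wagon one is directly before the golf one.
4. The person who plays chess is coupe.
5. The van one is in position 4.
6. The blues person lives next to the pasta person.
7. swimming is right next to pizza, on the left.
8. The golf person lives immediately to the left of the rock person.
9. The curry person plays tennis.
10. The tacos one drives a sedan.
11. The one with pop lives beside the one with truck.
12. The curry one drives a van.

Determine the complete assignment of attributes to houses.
Solution:

House | Sport | Music | Vehicle | Food
--------------------------------------
  1   | swimming | pop | wagon | sushi
  2   | golf | jazz | truck | pizza
  3   | soccer | rock | sedan | tacos
  4   | tennis | blues | van | curry
  5   | chess | classical | coupe | pasta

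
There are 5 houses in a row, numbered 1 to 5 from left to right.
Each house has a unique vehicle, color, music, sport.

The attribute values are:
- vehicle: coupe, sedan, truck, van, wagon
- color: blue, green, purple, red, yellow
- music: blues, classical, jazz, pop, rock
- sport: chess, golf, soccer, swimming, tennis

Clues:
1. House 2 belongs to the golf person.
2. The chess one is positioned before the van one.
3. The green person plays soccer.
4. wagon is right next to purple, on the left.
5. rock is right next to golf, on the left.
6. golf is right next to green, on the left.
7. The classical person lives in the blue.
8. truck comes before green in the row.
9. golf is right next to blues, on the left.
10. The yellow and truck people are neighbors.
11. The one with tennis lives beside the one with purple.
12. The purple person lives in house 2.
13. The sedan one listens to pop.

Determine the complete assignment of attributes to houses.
Solution:

House | Vehicle | Color | Music | Sport
---------------------------------------
  1   | wagon | yellow | rock | tennis
  2   | truck | purple | jazz | golf
  3   | coupe | green | blues | soccer
  4   | sedan | red | pop | chess
  5   | van | blue | classical | swimming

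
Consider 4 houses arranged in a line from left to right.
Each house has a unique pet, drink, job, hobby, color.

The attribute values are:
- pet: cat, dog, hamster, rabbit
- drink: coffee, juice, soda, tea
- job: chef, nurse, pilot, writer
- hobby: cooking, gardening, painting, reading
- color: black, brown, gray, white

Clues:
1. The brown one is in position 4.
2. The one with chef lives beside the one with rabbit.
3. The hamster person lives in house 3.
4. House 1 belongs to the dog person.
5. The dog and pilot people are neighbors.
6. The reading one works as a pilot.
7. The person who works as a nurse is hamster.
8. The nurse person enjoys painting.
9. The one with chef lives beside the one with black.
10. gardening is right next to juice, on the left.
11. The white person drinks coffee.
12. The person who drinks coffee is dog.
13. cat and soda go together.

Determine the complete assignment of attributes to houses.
Solution:

House | Pet | Drink | Job | Hobby | Color
-----------------------------------------
  1   | dog | coffee | chef | gardening | white
  2   | rabbit | juice | pilot | reading | black
  3   | hamster | tea | nurse | painting | gray
  4   | cat | soda | writer | cooking | brown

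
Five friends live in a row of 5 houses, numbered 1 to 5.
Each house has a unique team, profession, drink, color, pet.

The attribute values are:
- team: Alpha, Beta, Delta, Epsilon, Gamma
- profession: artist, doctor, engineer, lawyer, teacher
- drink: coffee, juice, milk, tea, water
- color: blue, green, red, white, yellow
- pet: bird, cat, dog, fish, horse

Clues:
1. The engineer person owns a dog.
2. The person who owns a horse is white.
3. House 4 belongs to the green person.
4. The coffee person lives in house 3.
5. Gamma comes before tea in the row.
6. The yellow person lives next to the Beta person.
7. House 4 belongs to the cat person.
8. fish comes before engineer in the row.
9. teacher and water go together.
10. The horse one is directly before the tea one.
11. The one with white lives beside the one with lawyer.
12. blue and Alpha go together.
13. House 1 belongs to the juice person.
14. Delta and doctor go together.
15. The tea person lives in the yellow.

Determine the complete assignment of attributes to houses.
Solution:

House | Team | Profession | Drink | Color | Pet
-----------------------------------------------
  1   | Gamma | artist | juice | white | horse
  2   | Epsilon | lawyer | tea | yellow | fish
  3   | Beta | engineer | coffee | red | dog
  4   | Delta | doctor | milk | green | cat
  5   | Alpha | teacher | water | blue | bird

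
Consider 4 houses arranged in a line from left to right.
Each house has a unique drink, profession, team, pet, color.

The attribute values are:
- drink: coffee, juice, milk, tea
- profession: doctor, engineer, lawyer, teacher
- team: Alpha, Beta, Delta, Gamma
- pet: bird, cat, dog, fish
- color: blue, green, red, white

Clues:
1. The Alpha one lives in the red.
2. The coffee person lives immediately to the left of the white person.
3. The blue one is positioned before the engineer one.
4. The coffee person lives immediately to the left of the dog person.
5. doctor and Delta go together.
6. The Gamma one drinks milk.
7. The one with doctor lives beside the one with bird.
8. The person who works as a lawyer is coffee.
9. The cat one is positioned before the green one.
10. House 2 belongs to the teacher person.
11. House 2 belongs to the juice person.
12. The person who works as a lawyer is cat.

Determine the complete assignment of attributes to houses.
Solution:

House | Drink | Profession | Team | Pet | Color
-----------------------------------------------
  1   | coffee | lawyer | Alpha | cat | red
  2   | juice | teacher | Beta | dog | white
  3   | tea | doctor | Delta | fish | blue
  4   | milk | engineer | Gamma | bird | green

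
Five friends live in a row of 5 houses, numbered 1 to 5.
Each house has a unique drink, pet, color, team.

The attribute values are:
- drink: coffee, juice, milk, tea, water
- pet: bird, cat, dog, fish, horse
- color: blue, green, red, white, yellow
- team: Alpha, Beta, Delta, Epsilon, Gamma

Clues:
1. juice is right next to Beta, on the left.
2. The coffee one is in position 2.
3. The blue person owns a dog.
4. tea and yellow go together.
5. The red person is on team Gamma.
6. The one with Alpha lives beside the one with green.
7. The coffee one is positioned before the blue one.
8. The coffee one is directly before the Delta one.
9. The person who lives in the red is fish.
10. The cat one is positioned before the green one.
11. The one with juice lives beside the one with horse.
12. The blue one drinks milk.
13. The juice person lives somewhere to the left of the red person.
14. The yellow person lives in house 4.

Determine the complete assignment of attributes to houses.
Solution:

House | Drink | Pet | Color | Team
----------------------------------
  1   | juice | cat | white | Alpha
  2   | coffee | horse | green | Beta
  3   | milk | dog | blue | Delta
  4   | tea | bird | yellow | Epsilon
  5   | water | fish | red | Gamma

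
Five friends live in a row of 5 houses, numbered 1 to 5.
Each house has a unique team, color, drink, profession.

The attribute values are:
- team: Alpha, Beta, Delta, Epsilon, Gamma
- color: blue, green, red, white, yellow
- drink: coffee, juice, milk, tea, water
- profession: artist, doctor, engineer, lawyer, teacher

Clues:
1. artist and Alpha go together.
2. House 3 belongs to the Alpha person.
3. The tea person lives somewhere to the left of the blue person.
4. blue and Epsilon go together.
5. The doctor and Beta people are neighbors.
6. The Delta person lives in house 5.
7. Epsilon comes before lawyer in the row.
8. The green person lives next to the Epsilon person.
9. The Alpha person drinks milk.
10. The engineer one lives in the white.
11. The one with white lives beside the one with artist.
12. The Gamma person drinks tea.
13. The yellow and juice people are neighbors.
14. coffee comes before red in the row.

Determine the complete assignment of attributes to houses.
Solution:

House | Team | Color | Drink | Profession
-----------------------------------------
  1   | Gamma | yellow | tea | doctor
  2   | Beta | white | juice | engineer
  3   | Alpha | green | milk | artist
  4   | Epsilon | blue | coffee | teacher
  5   | Delta | red | water | lawyer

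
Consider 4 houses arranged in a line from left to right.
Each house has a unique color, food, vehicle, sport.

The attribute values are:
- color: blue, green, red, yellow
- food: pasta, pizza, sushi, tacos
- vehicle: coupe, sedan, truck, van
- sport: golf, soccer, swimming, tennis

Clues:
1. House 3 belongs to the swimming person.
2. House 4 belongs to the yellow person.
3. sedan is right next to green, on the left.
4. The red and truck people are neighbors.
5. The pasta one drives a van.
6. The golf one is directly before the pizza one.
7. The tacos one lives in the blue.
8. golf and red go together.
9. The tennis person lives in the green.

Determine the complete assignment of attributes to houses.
Solution:

House | Color | Food | Vehicle | Sport
--------------------------------------
  1   | red | sushi | sedan | golf
  2   | green | pizza | truck | tennis
  3   | blue | tacos | coupe | swimming
  4   | yellow | pasta | van | soccer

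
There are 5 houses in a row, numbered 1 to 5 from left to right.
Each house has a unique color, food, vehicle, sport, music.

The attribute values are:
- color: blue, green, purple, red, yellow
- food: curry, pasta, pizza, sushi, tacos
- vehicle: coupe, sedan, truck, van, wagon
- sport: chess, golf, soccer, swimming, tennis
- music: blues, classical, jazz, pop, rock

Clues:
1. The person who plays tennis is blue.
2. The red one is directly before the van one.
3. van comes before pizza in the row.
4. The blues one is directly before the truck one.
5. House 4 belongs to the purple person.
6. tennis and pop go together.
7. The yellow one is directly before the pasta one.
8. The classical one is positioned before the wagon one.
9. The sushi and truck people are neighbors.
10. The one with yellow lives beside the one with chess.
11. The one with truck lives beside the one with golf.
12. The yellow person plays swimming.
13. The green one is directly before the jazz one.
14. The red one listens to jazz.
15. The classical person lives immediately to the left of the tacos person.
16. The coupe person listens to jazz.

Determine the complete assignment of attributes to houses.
Solution:

House | Color | Food | Vehicle | Sport | Music
----------------------------------------------
  1   | yellow | sushi | sedan | swimming | blues
  2   | green | pasta | truck | chess | classical
  3   | red | tacos | coupe | golf | jazz
  4   | purple | curry | van | soccer | rock
  5   | blue | pizza | wagon | tennis | pop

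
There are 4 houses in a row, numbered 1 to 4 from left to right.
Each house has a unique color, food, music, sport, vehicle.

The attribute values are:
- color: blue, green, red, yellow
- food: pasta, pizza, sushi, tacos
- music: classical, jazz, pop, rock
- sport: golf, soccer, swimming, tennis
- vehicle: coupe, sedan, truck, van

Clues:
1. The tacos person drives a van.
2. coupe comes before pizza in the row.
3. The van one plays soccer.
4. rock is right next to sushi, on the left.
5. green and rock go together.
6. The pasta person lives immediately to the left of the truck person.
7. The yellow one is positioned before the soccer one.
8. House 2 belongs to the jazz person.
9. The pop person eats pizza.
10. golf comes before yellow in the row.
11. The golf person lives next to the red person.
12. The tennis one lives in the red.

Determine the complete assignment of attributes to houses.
Solution:

House | Color | Food | Music | Sport | Vehicle
----------------------------------------------
  1   | green | pasta | rock | golf | coupe
  2   | red | sushi | jazz | tennis | truck
  3   | yellow | pizza | pop | swimming | sedan
  4   | blue | tacos | classical | soccer | van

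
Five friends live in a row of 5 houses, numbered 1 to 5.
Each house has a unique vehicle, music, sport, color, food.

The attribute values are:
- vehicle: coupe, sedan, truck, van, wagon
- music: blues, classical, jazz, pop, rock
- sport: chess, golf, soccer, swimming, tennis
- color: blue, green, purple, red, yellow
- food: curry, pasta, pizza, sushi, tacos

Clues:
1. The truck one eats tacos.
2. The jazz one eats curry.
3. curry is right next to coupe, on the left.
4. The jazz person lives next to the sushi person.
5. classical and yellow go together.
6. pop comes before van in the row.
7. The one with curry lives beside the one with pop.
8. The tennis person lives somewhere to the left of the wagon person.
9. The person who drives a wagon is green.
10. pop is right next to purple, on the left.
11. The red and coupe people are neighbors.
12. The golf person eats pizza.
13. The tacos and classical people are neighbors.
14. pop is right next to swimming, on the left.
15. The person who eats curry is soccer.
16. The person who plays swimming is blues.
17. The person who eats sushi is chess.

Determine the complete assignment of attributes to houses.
Solution:

House | Vehicle | Music | Sport | Color | Food
----------------------------------------------
  1   | sedan | jazz | soccer | red | curry
  2   | coupe | pop | chess | blue | sushi
  3   | truck | blues | swimming | purple | tacos
  4   | van | classical | tennis | yellow | pasta
  5   | wagon | rock | golf | green | pizza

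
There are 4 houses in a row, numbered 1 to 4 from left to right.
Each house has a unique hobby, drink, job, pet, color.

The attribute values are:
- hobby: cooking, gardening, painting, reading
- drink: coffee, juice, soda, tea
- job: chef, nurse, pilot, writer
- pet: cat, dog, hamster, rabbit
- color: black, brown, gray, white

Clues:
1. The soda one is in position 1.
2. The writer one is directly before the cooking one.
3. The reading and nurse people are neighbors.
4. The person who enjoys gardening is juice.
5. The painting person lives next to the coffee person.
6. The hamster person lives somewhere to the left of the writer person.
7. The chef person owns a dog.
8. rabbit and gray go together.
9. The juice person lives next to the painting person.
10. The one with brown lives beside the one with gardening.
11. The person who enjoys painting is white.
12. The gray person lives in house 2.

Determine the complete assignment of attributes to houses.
Solution:

House | Hobby | Drink | Job | Pet | Color
-----------------------------------------
  1   | reading | soda | pilot | hamster | brown
  2   | gardening | juice | nurse | rabbit | gray
  3   | painting | tea | writer | cat | white
  4   | cooking | coffee | chef | dog | black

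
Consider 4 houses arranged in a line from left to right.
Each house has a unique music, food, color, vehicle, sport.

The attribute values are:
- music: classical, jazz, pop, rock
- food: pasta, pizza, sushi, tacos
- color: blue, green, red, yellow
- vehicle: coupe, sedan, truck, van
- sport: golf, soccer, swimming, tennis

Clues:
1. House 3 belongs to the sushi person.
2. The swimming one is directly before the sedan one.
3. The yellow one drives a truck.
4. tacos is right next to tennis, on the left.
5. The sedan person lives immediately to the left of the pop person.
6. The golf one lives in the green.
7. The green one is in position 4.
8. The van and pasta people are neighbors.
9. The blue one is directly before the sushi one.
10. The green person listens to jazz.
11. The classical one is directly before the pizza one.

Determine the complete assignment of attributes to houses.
Solution:

House | Music | Food | Color | Vehicle | Sport
----------------------------------------------
  1   | classical | tacos | yellow | truck | swimming
  2   | rock | pizza | blue | sedan | tennis
  3   | pop | sushi | red | van | soccer
  4   | jazz | pasta | green | coupe | golf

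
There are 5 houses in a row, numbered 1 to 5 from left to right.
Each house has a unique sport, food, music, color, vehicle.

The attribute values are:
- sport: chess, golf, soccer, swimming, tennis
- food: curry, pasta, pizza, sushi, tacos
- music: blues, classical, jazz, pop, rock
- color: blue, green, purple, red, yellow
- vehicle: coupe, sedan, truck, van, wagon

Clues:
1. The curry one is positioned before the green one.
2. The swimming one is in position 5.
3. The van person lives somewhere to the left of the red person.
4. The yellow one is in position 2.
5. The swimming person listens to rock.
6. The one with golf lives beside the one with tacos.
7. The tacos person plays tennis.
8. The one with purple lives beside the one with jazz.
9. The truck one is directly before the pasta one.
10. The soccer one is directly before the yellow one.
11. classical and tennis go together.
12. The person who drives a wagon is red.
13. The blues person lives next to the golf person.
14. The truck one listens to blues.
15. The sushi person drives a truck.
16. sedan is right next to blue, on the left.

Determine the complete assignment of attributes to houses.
Solution:

House | Sport | Food | Music | Color | Vehicle
----------------------------------------------
  1   | soccer | sushi | blues | purple | truck
  2   | golf | pasta | jazz | yellow | sedan
  3   | tennis | tacos | classical | blue | van
  4   | chess | curry | pop | red | wagon
  5   | swimming | pizza | rock | green | coupe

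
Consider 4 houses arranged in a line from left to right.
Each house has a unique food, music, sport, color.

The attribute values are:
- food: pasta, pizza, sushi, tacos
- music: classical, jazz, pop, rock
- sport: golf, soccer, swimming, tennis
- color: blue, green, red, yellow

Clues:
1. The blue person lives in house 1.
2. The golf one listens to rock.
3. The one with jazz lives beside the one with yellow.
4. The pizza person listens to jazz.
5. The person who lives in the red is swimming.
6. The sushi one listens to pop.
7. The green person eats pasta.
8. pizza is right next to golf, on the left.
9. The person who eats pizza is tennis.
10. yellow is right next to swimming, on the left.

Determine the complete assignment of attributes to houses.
Solution:

House | Food | Music | Sport | Color
------------------------------------
  1   | pizza | jazz | tennis | blue
  2   | tacos | rock | golf | yellow
  3   | sushi | pop | swimming | red
  4   | pasta | classical | soccer | green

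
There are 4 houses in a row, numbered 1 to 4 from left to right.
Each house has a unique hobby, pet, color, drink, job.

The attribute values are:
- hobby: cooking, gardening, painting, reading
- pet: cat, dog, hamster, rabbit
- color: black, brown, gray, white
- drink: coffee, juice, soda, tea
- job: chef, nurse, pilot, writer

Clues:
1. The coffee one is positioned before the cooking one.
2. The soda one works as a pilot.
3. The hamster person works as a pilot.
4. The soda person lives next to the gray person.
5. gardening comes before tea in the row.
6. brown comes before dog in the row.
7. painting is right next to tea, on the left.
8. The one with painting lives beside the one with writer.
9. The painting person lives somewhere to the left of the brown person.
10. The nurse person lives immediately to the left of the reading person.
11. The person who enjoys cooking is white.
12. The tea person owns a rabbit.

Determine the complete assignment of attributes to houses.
Solution:

House | Hobby | Pet | Color | Drink | Job
-----------------------------------------
  1   | gardening | hamster | black | soda | pilot
  2   | painting | cat | gray | coffee | nurse
  3   | reading | rabbit | brown | tea | writer
  4   | cooking | dog | white | juice | chef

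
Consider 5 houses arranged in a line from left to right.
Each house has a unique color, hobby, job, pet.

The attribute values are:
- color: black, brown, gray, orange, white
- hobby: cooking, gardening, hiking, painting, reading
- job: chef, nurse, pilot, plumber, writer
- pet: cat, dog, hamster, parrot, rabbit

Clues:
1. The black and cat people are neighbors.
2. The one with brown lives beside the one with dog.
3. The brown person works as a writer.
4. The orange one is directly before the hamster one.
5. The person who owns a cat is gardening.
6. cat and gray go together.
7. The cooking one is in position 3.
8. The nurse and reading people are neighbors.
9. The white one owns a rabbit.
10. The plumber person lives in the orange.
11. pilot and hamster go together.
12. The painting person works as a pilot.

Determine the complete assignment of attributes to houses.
Solution:

House | Color | Hobby | Job | Pet
---------------------------------
  1   | white | hiking | nurse | rabbit
  2   | brown | reading | writer | parrot
  3   | orange | cooking | plumber | dog
  4   | black | painting | pilot | hamster
  5   | gray | gardening | chef | cat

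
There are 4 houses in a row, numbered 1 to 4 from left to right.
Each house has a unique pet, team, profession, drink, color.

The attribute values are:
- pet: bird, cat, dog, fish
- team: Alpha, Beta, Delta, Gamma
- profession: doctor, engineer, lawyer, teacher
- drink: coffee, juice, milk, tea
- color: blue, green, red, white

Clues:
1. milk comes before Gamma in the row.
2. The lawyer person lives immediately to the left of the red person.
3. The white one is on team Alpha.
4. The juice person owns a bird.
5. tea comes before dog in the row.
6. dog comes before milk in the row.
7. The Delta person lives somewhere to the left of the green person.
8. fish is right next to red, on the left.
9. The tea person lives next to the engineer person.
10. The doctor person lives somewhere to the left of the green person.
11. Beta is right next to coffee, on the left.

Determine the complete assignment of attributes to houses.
Solution:

House | Pet | Team | Profession | Drink | Color
-----------------------------------------------
  1   | fish | Beta | lawyer | tea | blue
  2   | dog | Delta | engineer | coffee | red
  3   | cat | Alpha | doctor | milk | white
  4   | bird | Gamma | teacher | juice | green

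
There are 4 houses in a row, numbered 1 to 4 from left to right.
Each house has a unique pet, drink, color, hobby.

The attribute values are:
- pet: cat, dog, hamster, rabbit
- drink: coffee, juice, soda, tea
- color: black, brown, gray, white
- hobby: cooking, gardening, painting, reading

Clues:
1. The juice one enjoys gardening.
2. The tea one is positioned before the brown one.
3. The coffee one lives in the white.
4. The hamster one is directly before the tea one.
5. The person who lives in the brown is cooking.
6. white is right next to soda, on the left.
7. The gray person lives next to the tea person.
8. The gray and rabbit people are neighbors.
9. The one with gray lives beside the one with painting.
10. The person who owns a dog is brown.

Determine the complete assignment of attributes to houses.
Solution:

House | Pet | Drink | Color | Hobby
-----------------------------------
  1   | hamster | juice | gray | gardening
  2   | rabbit | tea | black | painting
  3   | cat | coffee | white | reading
  4   | dog | soda | brown | cooking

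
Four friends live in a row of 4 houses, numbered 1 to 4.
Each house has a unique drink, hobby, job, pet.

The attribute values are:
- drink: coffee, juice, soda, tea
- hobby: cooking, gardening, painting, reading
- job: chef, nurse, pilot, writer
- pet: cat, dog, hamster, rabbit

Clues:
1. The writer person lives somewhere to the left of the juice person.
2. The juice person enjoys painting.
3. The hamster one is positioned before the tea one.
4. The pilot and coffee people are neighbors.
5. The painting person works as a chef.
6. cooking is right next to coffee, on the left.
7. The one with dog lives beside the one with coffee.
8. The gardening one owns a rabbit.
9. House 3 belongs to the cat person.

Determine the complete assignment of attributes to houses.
Solution:

House | Drink | Hobby | Job | Pet
---------------------------------
  1   | soda | cooking | pilot | dog
  2   | coffee | reading | writer | hamster
  3   | juice | painting | chef | cat
  4   | tea | gardening | nurse | rabbit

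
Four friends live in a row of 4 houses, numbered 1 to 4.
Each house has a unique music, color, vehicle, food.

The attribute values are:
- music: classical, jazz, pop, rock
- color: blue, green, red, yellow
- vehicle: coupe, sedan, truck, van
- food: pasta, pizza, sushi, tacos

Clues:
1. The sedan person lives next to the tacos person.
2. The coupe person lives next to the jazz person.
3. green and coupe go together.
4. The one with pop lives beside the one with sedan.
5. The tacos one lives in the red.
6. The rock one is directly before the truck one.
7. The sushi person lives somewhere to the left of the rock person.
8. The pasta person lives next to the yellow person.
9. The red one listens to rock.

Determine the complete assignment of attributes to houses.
Solution:

House | Music | Color | Vehicle | Food
--------------------------------------
  1   | pop | green | coupe | pasta
  2   | jazz | yellow | sedan | sushi
  3   | rock | red | van | tacos
  4   | classical | blue | truck | pizza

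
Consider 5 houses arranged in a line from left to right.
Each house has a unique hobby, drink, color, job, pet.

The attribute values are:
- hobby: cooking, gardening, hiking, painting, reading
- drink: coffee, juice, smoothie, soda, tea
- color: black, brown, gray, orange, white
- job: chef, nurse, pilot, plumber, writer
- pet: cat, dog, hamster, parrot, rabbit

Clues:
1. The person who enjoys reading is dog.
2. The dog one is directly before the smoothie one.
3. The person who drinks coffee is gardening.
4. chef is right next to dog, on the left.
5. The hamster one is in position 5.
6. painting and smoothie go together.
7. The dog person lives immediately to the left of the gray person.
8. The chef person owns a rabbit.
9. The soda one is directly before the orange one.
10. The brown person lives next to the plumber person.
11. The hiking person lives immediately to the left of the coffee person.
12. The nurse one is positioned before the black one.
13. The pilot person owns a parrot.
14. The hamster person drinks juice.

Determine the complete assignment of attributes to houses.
Solution:

House | Hobby | Drink | Color | Job | Pet
-----------------------------------------
  1   | hiking | soda | white | pilot | parrot
  2   | gardening | coffee | orange | chef | rabbit
  3   | reading | tea | brown | nurse | dog
  4   | painting | smoothie | gray | plumber | cat
  5   | cooking | juice | black | writer | hamster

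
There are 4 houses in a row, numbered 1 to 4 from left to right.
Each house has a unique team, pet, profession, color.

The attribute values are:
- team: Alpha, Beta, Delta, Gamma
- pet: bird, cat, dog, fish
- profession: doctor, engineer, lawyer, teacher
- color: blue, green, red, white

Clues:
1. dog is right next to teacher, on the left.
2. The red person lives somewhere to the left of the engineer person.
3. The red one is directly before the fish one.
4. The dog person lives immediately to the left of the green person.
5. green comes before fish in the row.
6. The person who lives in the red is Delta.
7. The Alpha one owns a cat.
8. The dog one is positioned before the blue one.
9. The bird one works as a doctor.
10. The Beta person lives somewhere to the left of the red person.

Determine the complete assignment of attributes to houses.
Solution:

House | Team | Pet | Profession | Color
---------------------------------------
  1   | Beta | dog | lawyer | white
  2   | Alpha | cat | teacher | green
  3   | Delta | bird | doctor | red
  4   | Gamma | fish | engineer | blue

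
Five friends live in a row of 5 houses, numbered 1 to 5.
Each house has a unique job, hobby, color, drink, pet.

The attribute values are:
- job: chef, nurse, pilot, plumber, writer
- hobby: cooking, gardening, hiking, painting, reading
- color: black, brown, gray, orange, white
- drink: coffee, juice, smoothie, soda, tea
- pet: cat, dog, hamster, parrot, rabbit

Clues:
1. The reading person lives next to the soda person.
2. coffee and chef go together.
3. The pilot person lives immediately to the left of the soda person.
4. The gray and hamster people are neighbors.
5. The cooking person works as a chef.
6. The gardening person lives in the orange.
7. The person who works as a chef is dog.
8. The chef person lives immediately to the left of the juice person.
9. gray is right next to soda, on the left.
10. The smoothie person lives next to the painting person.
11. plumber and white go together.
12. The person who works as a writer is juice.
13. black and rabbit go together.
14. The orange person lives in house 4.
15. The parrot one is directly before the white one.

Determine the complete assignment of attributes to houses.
Solution:

House | Job | Hobby | Color | Drink | Pet
-----------------------------------------
  1   | pilot | reading | gray | smoothie | parrot
  2   | plumber | painting | white | soda | hamster
  3   | chef | cooking | brown | coffee | dog
  4   | writer | gardening | orange | juice | cat
  5   | nurse | hiking | black | tea | rabbit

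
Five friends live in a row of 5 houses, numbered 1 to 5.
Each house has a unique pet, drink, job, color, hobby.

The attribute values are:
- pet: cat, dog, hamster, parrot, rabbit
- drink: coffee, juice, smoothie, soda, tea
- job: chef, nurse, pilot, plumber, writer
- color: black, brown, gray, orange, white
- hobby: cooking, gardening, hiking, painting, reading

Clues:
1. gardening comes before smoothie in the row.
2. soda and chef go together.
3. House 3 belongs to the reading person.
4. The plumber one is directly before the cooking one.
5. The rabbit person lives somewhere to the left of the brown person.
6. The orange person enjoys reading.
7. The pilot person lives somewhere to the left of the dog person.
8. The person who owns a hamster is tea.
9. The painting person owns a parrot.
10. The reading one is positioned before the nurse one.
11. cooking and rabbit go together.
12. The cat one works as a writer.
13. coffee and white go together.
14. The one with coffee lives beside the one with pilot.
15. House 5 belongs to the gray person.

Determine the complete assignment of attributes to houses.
Solution:

House | Pet | Drink | Job | Color | Hobby
-----------------------------------------
  1   | parrot | coffee | plumber | white | painting
  2   | rabbit | juice | pilot | black | cooking
  3   | dog | soda | chef | orange | reading
  4   | hamster | tea | nurse | brown | gardening
  5   | cat | smoothie | writer | gray | hiking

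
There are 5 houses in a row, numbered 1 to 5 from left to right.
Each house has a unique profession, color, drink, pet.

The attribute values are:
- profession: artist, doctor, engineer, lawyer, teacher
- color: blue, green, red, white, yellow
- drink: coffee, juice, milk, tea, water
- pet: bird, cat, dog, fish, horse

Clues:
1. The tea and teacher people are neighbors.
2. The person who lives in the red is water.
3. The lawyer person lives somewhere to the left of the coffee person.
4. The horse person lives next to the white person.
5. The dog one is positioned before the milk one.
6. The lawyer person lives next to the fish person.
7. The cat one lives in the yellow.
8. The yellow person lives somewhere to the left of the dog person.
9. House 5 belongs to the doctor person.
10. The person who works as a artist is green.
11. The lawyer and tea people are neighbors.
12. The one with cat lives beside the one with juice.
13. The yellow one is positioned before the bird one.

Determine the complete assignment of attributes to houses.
Solution:

House | Profession | Color | Drink | Pet
----------------------------------------
  1   | lawyer | red | water | horse
  2   | engineer | white | tea | fish
  3   | teacher | yellow | coffee | cat
  4   | artist | green | juice | dog
  5   | doctor | blue | milk | bird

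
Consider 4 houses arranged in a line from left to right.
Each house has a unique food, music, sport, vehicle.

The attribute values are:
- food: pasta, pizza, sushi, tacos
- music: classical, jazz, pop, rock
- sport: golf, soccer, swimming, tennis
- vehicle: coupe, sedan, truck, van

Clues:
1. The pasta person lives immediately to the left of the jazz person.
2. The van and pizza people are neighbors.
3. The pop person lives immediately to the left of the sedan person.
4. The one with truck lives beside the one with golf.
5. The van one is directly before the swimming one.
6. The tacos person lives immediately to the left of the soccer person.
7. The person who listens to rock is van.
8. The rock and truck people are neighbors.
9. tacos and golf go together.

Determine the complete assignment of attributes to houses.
Solution:

House | Food | Music | Sport | Vehicle
--------------------------------------
  1   | pasta | rock | tennis | van
  2   | pizza | jazz | swimming | truck
  3   | tacos | pop | golf | coupe
  4   | sushi | classical | soccer | sedan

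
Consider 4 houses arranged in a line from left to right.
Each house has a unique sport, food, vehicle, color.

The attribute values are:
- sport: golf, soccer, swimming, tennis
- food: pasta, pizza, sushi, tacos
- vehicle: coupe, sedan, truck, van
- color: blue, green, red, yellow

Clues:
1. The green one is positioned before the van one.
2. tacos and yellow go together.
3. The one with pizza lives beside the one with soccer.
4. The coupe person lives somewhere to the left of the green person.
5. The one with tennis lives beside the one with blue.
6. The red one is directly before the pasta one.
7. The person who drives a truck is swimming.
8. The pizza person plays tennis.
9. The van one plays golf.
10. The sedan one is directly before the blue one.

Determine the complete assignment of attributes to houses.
Solution:

House | Sport | Food | Vehicle | Color
--------------------------------------
  1   | tennis | pizza | sedan | red
  2   | soccer | pasta | coupe | blue
  3   | swimming | sushi | truck | green
  4   | golf | tacos | van | yellow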